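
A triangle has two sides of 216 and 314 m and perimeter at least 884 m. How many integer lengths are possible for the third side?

176

Triangle inequality: 98 < x < 530. Perimeter ≥ 884 gives x ≥ 884 − 216 − 314 = 354.
So 354 ≤ x < 530; integers 354 through 529: 176 values.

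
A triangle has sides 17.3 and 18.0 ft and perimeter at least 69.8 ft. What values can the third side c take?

34.5 ≤ c < 35.3

Triangle inequality alone gives 0.7 < c < 35.3.
The perimeter condition gives c ≥ 69.8 − 17.3 − 18.0 = 34.5.
Intersecting the two: 34.5 ≤ c < 35.3.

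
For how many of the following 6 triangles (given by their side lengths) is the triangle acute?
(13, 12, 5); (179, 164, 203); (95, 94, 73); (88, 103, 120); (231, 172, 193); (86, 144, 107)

(13,12,5): 5²+12² = 169 = 13² → right
(179,164,203): 164²+179² = 58937 > 41209 = 203² → acute
(95,94,73): 73²+94² = 14165 > 9025 = 95² → acute
(88,103,120): 88²+103² = 18353 > 14400 = 120² → acute
(231,172,193): 172²+193² = 66833 > 53361 = 231² → acute
(86,144,107): 86²+107² = 18845 < 20736 = 144² → obtuse
4 of the 6 are acute.

4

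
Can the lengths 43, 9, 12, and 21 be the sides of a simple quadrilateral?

No

For a quadrilateral, each side must be shorter than the sum of the others.
Here the longest side is 43, but the remaining 3 sides sum to only 42.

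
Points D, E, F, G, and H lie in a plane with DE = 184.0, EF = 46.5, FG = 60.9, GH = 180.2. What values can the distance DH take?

0 ≤ DH ≤ 471.6

The maximum is all hops collinear in one direction: 184.0 + 46.5 + 60.9 + 180.2 = 471.6.
The longest hop is 184.0; the others sum to 287.6. Since 184.0 ≤ 287.6, the path can fold back on itself completely, so the minimum distance is 0.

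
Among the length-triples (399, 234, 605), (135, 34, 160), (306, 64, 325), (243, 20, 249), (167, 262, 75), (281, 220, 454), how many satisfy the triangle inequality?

(234,399,605): 234+399 > 605 → valid
(34,135,160): 34+135 > 160 → valid
(64,306,325): 64+306 > 325 → valid
(20,243,249): 20+243 > 249 → valid
(75,167,262): 75+167 ≤ 262 → not valid
(220,281,454): 220+281 > 454 → valid
5 of the 6 triples form a triangle.

5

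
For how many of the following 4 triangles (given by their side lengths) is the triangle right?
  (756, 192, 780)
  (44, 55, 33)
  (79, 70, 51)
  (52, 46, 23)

(756,192,780): 192²+756² = 608400 = 780² → right
(44,55,33): 33²+44² = 3025 = 55² → right
(79,70,51): 51²+70² = 7501 > 6241 = 79² → acute
(52,46,23): 23²+46² = 2645 < 2704 = 52² → obtuse
2 of the 4 are right.

2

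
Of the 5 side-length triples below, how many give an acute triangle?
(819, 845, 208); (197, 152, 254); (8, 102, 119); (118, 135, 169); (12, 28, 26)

2

(819,845,208): 208²+819² = 714025 = 845² → right
(197,152,254): 152²+197² = 61913 < 64516 = 254² → obtuse
(8,102,119): 8+102 ≤ 119, not a triangle
(118,135,169): 118²+135² = 32149 > 28561 = 169² → acute
(12,28,26): 12²+26² = 820 > 784 = 28² → acute
2 of the 5 are acute.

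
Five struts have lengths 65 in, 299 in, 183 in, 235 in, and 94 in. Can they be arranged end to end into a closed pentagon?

Yes

A pentagon exists iff every side is shorter than the sum of the others — equivalently, the longest side is less than the sum of the rest.
Longest side 299 < 577 (sum of the remaining 4), so yes.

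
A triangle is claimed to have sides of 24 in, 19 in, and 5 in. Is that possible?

No

The two shorter sides sum to 24, exactly equal to the longest side 24.
That gives only a degenerate (flat) triangle — the inequality must be strict.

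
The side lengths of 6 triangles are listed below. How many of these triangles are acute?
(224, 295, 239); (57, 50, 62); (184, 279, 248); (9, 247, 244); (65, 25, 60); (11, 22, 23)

4

(224,295,239): 224²+239² = 107297 > 87025 = 295² → acute
(57,50,62): 50²+57² = 5749 > 3844 = 62² → acute
(184,279,248): 184²+248² = 95360 > 77841 = 279² → acute
(9,247,244): 9²+244² = 59617 < 61009 = 247² → obtuse
(65,25,60): 25²+60² = 4225 = 65² → right
(11,22,23): 11²+22² = 605 > 529 = 23² → acute
4 of the 6 are acute.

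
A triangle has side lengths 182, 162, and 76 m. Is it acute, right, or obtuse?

obtuse

Compare the square of the longest side to the sum of squares of the other two: 76² + 162² = 32020 < 33124 = 182².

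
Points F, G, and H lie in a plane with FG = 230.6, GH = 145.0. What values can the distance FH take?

85.6 ≤ FH ≤ 375.6

By the triangle inequality, |230.6 − 145.0| ≤ FH ≤ 230.6 + 145.0.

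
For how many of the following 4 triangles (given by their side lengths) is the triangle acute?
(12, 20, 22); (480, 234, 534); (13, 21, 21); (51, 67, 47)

3

(12,20,22): 12²+20² = 544 > 484 = 22² → acute
(480,234,534): 234²+480² = 285156 = 534² → right
(13,21,21): 13²+21² = 610 > 441 = 21² → acute
(51,67,47): 47²+51² = 4810 > 4489 = 67² → acute
3 of the 4 are acute.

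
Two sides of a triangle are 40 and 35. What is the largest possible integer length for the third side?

The third side must be strictly less than 40 + 35 = 75.
The largest integer below 75 is 74.

74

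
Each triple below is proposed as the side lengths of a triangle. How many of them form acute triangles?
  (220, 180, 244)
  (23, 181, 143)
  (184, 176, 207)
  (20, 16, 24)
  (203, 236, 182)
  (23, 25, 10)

5

(220,180,244): 180²+220² = 80800 > 59536 = 244² → acute
(23,181,143): 23+143 ≤ 181, not a triangle
(184,176,207): 176²+184² = 64832 > 42849 = 207² → acute
(20,16,24): 16²+20² = 656 > 576 = 24² → acute
(203,236,182): 182²+203² = 74333 > 55696 = 236² → acute
(23,25,10): 10²+23² = 629 > 625 = 25² → acute
5 of the 6 are acute.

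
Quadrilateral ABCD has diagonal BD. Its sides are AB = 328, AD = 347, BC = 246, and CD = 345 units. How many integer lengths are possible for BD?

From triangle ABD: 19 < BD < 675.
From triangle CBD: 99 < BD < 591.
Intersection: 99 < BD < 591, so integers 100 through 590: 491 values.

491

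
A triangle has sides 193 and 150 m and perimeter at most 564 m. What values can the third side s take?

43 < s ≤ 221 m

Triangle inequality alone gives 43 < s < 343.
The perimeter condition gives s ≤ 564 − 193 − 150 = 221.
Intersecting the two: 43 < s ≤ 221.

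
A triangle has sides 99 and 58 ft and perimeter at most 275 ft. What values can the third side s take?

Triangle inequality alone gives 41 < s < 157.
The perimeter condition gives s ≤ 275 − 99 − 58 = 118.
Intersecting the two: 41 < s ≤ 118.

41 < s ≤ 118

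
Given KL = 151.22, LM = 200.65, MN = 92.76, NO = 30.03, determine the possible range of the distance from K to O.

0 ≤ KO ≤ 474.66

The maximum is all hops collinear in one direction: 151.22 + 200.65 + 92.76 + 30.03 = 474.66.
The longest hop is 200.65; the others sum to 274.01. Since 200.65 ≤ 274.01, the path can fold back on itself completely, so the minimum distance is 0.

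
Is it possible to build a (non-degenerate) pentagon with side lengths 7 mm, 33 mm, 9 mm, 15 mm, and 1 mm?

No

For a pentagon, each side must be shorter than the sum of the others.
Here the longest side is 33, but the remaining 4 sides sum to only 32.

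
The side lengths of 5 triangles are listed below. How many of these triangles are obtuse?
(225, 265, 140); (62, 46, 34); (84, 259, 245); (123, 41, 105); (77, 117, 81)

3

(225,265,140): 140²+225² = 70225 = 265² → right
(62,46,34): 34²+46² = 3272 < 3844 = 62² → obtuse
(84,259,245): 84²+245² = 67081 = 259² → right
(123,41,105): 41²+105² = 12706 < 15129 = 123² → obtuse
(77,117,81): 77²+81² = 12490 < 13689 = 117² → obtuse
3 of the 5 are obtuse.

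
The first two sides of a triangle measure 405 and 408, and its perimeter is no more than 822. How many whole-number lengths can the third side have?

6

Triangle inequality: 3 < x < 813. Perimeter ≤ 822 gives x ≤ 822 − 405 − 408 = 9.
So 3 < x ≤ 9; integers 4 through 9: 6 values.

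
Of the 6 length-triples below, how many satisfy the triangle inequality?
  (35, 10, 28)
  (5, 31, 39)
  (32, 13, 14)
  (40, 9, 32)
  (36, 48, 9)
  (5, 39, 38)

3

(10,28,35): 10+28 > 35 → valid
(5,31,39): 5+31 ≤ 39 → not valid
(13,14,32): 13+14 ≤ 32 → not valid
(9,32,40): 9+32 > 40 → valid
(9,36,48): 9+36 ≤ 48 → not valid
(5,38,39): 5+38 > 39 → valid
3 of the 6 triples form a triangle.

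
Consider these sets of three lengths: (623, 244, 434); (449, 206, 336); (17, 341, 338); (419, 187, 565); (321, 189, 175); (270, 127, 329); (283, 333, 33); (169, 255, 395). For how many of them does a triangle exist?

(244,434,623): 244+434 > 623 → valid
(206,336,449): 206+336 > 449 → valid
(17,338,341): 17+338 > 341 → valid
(187,419,565): 187+419 > 565 → valid
(175,189,321): 175+189 > 321 → valid
(127,270,329): 127+270 > 329 → valid
(33,283,333): 33+283 ≤ 333 → not valid
(169,255,395): 169+255 > 395 → valid
7 of the 8 triples form a triangle.

7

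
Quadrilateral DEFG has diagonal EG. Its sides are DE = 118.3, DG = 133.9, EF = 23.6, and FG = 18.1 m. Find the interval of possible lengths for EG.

From triangle DEG: |118.3 − 133.9| < EG < 118.3 + 133.9, i.e. 15.6 < EG < 252.2.
From triangle FEG: 5.5 < EG < 41.7.
Both must hold, so EG lies in the intersection.

15.6 < EG < 41.7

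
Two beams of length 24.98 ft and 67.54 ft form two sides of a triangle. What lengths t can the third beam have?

By the triangle inequality, t must be less than 24.98 + 67.54 = 92.52 and greater than |24.98 − 67.54| = 42.56.

42.56 < t < 92.52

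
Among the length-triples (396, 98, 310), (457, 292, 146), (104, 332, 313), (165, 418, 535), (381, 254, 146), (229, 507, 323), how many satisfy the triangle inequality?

5

(98,310,396): 98+310 > 396 → valid
(146,292,457): 146+292 ≤ 457 → not valid
(104,313,332): 104+313 > 332 → valid
(165,418,535): 165+418 > 535 → valid
(146,254,381): 146+254 > 381 → valid
(229,323,507): 229+323 > 507 → valid
5 of the 6 triples form a triangle.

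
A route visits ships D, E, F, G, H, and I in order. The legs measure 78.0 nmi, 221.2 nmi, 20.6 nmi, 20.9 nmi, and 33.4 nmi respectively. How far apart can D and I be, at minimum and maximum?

The maximum is all hops collinear in one direction: 78.0 + 221.2 + 20.6 + 20.9 + 33.4 = 374.1.
The longest hop is 221.2; the others sum to 152.9. Folding the others back against it leaves at least 221.2 − 152.9 = 68.3.

68.3 ≤ DI ≤ 374.1 nmi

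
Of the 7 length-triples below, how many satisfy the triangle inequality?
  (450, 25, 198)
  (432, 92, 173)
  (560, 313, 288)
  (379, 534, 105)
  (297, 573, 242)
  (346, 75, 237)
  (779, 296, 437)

1

(25,198,450): 25+198 ≤ 450 → not valid
(92,173,432): 92+173 ≤ 432 → not valid
(288,313,560): 288+313 > 560 → valid
(105,379,534): 105+379 ≤ 534 → not valid
(242,297,573): 242+297 ≤ 573 → not valid
(75,237,346): 75+237 ≤ 346 → not valid
(296,437,779): 296+437 ≤ 779 → not valid
1 of the 7 triples forms a triangle.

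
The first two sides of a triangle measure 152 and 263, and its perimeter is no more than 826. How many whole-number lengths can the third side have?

Triangle inequality: 111 < x < 415. Perimeter ≤ 826 gives x ≤ 826 − 152 − 263 = 411.
So 111 < x ≤ 411; integers 112 through 411: 300 values.

300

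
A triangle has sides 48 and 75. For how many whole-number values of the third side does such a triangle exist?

95

The third side lies in the open interval (27, 123).
Integers from 28 to 122 inclusive: 122 − 28 + 1 = 95.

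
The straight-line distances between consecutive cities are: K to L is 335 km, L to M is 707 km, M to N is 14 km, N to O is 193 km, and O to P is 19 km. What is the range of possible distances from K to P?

The maximum is all hops collinear in one direction: 335 + 707 + 14 + 193 + 19 = 1268.
The longest hop is 707; the others sum to 561. Folding the others back against it leaves at least 707 − 561 = 146.

146 ≤ KP ≤ 1268 km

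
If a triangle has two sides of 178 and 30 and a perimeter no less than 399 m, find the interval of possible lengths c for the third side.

Triangle inequality alone gives 148 < c < 208.
The perimeter condition gives c ≥ 399 − 178 − 30 = 191.
Intersecting the two: 191 ≤ c < 208.

191 ≤ c < 208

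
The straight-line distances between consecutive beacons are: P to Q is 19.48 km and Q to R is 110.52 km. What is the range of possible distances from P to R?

By the triangle inequality, |19.48 − 110.52| ≤ PR ≤ 19.48 + 110.52.

91.04 ≤ PR ≤ 130.00 km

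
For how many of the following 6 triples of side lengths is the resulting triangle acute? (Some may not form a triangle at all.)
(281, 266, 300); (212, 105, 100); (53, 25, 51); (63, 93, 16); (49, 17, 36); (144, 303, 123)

2

(281,266,300): 266²+281² = 149717 > 90000 = 300² → acute
(212,105,100): 100+105 ≤ 212, not a triangle
(53,25,51): 25²+51² = 3226 > 2809 = 53² → acute
(63,93,16): 16+63 ≤ 93, not a triangle
(49,17,36): 17²+36² = 1585 < 2401 = 49² → obtuse
(144,303,123): 123+144 ≤ 303, not a triangle
2 of the 6 are acute.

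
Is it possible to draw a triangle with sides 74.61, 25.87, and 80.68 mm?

The longest side is 80.68, and the other two sum to 100.48.
Since 100.48 > 80.68, the triangle inequality holds.

Yes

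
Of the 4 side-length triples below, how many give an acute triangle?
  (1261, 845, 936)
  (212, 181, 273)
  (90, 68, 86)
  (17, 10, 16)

3

(1261,845,936): 845²+936² = 1590121 = 1261² → right
(212,181,273): 181²+212² = 77705 > 74529 = 273² → acute
(90,68,86): 68²+86² = 12020 > 8100 = 90² → acute
(17,10,16): 10²+16² = 356 > 289 = 17² → acute
3 of the 4 are acute.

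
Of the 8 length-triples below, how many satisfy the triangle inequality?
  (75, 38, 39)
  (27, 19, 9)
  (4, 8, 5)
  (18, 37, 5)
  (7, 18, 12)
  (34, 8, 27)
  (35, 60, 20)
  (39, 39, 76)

(38,39,75): 38+39 > 75 → valid
(9,19,27): 9+19 > 27 → valid
(4,5,8): 4+5 > 8 → valid
(5,18,37): 5+18 ≤ 37 → not valid
(7,12,18): 7+12 > 18 → valid
(8,27,34): 8+27 > 34 → valid
(20,35,60): 20+35 ≤ 60 → not valid
(39,39,76): 39+39 > 76 → valid
6 of the 8 triples form a triangle.

6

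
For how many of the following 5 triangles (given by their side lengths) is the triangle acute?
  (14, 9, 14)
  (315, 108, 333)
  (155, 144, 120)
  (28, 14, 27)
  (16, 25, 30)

(14,9,14): 9²+14² = 277 > 196 = 14² → acute
(315,108,333): 108²+315² = 110889 = 333² → right
(155,144,120): 120²+144² = 35136 > 24025 = 155² → acute
(28,14,27): 14²+27² = 925 > 784 = 28² → acute
(16,25,30): 16²+25² = 881 < 900 = 30² → obtuse
3 of the 5 are acute.

3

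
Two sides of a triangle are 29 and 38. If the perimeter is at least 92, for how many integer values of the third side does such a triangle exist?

Triangle inequality: 9 < x < 67. Perimeter ≥ 92 gives x ≥ 92 − 29 − 38 = 25.
So 25 ≤ x < 67; integers 25 through 66: 42 values.

42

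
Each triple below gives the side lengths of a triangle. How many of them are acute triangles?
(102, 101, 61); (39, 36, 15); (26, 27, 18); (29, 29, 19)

(102,101,61): 61²+101² = 13922 > 10404 = 102² → acute
(39,36,15): 15²+36² = 1521 = 39² → right
(26,27,18): 18²+26² = 1000 > 729 = 27² → acute
(29,29,19): 19²+29² = 1202 > 841 = 29² → acute
3 of the 4 are acute.

3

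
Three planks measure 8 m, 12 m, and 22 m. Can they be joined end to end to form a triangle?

The longest side is 22, but the other two sum to only 20.
20 < 22, so the triangle inequality fails.

No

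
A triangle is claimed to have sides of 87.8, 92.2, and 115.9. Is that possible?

Yes

The longest side is 115.9, and the other two sum to 180.0.
Since 180.0 > 115.9, the triangle inequality holds.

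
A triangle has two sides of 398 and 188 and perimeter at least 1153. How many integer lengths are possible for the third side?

19

Triangle inequality: 210 < x < 586. Perimeter ≥ 1153 gives x ≥ 1153 − 398 − 188 = 567.
So 567 ≤ x < 586; integers 567 through 585: 19 values.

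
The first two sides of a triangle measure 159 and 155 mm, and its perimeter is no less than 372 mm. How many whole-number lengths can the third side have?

256

Triangle inequality: 4 < x < 314. Perimeter ≥ 372 gives x ≥ 372 − 159 − 155 = 58.
So 58 ≤ x < 314; integers 58 through 313: 256 values.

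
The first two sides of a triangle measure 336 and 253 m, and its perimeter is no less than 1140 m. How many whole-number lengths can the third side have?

Triangle inequality: 83 < x < 589. Perimeter ≥ 1140 gives x ≥ 1140 − 336 − 253 = 551.
So 551 ≤ x < 589; integers 551 through 588: 38 values.

38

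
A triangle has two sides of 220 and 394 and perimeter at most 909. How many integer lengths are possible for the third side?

Triangle inequality: 174 < x < 614. Perimeter ≤ 909 gives x ≤ 909 − 220 − 394 = 295.
So 174 < x ≤ 295; integers 175 through 295: 121 values.

121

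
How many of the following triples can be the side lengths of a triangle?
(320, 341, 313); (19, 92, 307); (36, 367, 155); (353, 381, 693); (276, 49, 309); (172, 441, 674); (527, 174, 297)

(313,320,341): 313+320 > 341 → valid
(19,92,307): 19+92 ≤ 307 → not valid
(36,155,367): 36+155 ≤ 367 → not valid
(353,381,693): 353+381 > 693 → valid
(49,276,309): 49+276 > 309 → valid
(172,441,674): 172+441 ≤ 674 → not valid
(174,297,527): 174+297 ≤ 527 → not valid
3 of the 7 triples form a triangle.

3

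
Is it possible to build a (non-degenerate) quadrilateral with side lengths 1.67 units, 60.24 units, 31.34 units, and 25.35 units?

For a quadrilateral, each side must be shorter than the sum of the others.
Here the longest side is 60.24, but the remaining 3 sides sum to only 58.36.

No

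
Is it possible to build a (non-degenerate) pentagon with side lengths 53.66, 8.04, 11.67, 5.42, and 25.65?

No

For a pentagon, each side must be shorter than the sum of the others.
Here the longest side is 53.66, but the remaining 4 sides sum to only 50.78.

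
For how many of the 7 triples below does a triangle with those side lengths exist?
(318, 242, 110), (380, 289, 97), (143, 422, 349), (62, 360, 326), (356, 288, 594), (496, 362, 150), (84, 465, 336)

6

(110,242,318): 110+242 > 318 → valid
(97,289,380): 97+289 > 380 → valid
(143,349,422): 143+349 > 422 → valid
(62,326,360): 62+326 > 360 → valid
(288,356,594): 288+356 > 594 → valid
(150,362,496): 150+362 > 496 → valid
(84,336,465): 84+336 ≤ 465 → not valid
6 of the 7 triples form a triangle.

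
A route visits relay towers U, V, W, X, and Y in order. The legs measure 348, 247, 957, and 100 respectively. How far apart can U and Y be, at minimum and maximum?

The maximum is all hops collinear in one direction: 348 + 247 + 957 + 100 = 1652.
The longest hop is 957; the others sum to 695. Folding the others back against it leaves at least 957 − 695 = 262.

262 ≤ UY ≤ 1652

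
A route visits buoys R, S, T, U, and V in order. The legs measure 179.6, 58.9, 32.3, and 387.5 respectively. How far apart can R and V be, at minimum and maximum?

116.7 ≤ RV ≤ 658.3

The maximum is all hops collinear in one direction: 179.6 + 58.9 + 32.3 + 387.5 = 658.3.
The longest hop is 387.5; the others sum to 270.8. Folding the others back against it leaves at least 387.5 − 270.8 = 116.7.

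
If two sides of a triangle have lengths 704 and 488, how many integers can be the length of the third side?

The third side lies in the open interval (216, 1192).
Integers from 217 to 1191 inclusive: 1191 − 217 + 1 = 975.

975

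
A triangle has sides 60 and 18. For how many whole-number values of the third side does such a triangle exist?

35

The third side lies in the open interval (42, 78).
Integers from 43 to 77 inclusive: 77 − 43 + 1 = 35.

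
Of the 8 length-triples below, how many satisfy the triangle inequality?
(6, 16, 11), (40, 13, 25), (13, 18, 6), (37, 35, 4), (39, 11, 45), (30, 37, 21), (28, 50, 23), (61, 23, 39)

(6,11,16): 6+11 > 16 → valid
(13,25,40): 13+25 ≤ 40 → not valid
(6,13,18): 6+13 > 18 → valid
(4,35,37): 4+35 > 37 → valid
(11,39,45): 11+39 > 45 → valid
(21,30,37): 21+30 > 37 → valid
(23,28,50): 23+28 > 50 → valid
(23,39,61): 23+39 > 61 → valid
7 of the 8 triples form a triangle.

7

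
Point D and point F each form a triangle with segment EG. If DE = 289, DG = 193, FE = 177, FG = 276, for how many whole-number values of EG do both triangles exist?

From triangle DEG: 96 < EG < 482.
From triangle FEG: 99 < EG < 453.
Intersection: 99 < EG < 453, so integers 100 through 452: 353 values.

353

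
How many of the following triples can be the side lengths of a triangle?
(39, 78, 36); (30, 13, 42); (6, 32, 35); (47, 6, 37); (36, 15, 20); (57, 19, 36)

(36,39,78): 36+39 ≤ 78 → not valid
(13,30,42): 13+30 > 42 → valid
(6,32,35): 6+32 > 35 → valid
(6,37,47): 6+37 ≤ 47 → not valid
(15,20,36): 15+20 ≤ 36 → not valid
(19,36,57): 19+36 ≤ 57 → not valid
2 of the 6 triples form a triangle.

2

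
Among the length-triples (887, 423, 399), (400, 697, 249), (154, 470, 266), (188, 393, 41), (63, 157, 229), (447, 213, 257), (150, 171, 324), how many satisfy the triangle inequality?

1

(399,423,887): 399+423 ≤ 887 → not valid
(249,400,697): 249+400 ≤ 697 → not valid
(154,266,470): 154+266 ≤ 470 → not valid
(41,188,393): 41+188 ≤ 393 → not valid
(63,157,229): 63+157 ≤ 229 → not valid
(213,257,447): 213+257 > 447 → valid
(150,171,324): 150+171 ≤ 324 → not valid
1 of the 7 triples forms a triangle.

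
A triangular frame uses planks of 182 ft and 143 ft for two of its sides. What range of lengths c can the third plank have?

39 < c < 325 (ft)

By the triangle inequality, c must be less than 182 + 143 = 325 and greater than |182 − 143| = 39.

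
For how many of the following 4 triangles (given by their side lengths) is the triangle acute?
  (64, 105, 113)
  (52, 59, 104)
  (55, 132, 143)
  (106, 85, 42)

1

(64,105,113): 64²+105² = 15121 > 12769 = 113² → acute
(52,59,104): 52²+59² = 6185 < 10816 = 104² → obtuse
(55,132,143): 55²+132² = 20449 = 143² → right
(106,85,42): 42²+85² = 8989 < 11236 = 106² → obtuse
1 of the 4 is acute.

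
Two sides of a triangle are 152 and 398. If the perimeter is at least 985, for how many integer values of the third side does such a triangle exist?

Triangle inequality: 246 < x < 550. Perimeter ≥ 985 gives x ≥ 985 − 152 − 398 = 435.
So 435 ≤ x < 550; integers 435 through 549: 115 values.

115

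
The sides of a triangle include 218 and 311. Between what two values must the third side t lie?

93 < t < 529

By the triangle inequality, t must be less than 218 + 311 = 529 and greater than |218 − 311| = 93.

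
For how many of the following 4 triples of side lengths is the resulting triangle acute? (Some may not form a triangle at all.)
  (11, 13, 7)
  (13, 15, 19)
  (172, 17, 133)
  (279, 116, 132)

(11,13,7): 7²+11² = 170 > 169 = 13² → acute
(13,15,19): 13²+15² = 394 > 361 = 19² → acute
(172,17,133): 17+133 ≤ 172, not a triangle
(279,116,132): 116+132 ≤ 279, not a triangle
2 of the 4 are acute.

2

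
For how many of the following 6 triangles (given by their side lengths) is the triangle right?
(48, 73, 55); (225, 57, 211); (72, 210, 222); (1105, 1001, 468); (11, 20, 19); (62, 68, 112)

(48,73,55): 48²+55² = 5329 = 73² → right
(225,57,211): 57²+211² = 47770 < 50625 = 225² → obtuse
(72,210,222): 72²+210² = 49284 = 222² → right
(1105,1001,468): 468²+1001² = 1221025 = 1105² → right
(11,20,19): 11²+19² = 482 > 400 = 20² → acute
(62,68,112): 62²+68² = 8468 < 12544 = 112² → obtuse
3 of the 6 are right.

3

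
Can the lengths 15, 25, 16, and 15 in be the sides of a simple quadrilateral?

Yes

A quadrilateral exists iff every side is shorter than the sum of the others — equivalently, the longest side is less than the sum of the rest.
Longest side 25 < 46 (sum of the remaining 3), so yes.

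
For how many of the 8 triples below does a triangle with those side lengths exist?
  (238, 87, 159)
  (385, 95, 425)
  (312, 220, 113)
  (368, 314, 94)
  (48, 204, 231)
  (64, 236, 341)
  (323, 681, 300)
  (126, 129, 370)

(87,159,238): 87+159 > 238 → valid
(95,385,425): 95+385 > 425 → valid
(113,220,312): 113+220 > 312 → valid
(94,314,368): 94+314 > 368 → valid
(48,204,231): 48+204 > 231 → valid
(64,236,341): 64+236 ≤ 341 → not valid
(300,323,681): 300+323 ≤ 681 → not valid
(126,129,370): 126+129 ≤ 370 → not valid
5 of the 8 triples form a triangle.

5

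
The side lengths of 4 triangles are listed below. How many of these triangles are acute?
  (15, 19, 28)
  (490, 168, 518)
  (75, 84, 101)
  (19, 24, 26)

(15,19,28): 15²+19² = 586 < 784 = 28² → obtuse
(490,168,518): 168²+490² = 268324 = 518² → right
(75,84,101): 75²+84² = 12681 > 10201 = 101² → acute
(19,24,26): 19²+24² = 937 > 676 = 26² → acute
2 of the 4 are acute.

2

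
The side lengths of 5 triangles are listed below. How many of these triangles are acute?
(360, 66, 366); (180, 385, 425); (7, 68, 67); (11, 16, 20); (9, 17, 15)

1

(360,66,366): 66²+360² = 133956 = 366² → right
(180,385,425): 180²+385² = 180625 = 425² → right
(7,68,67): 7²+67² = 4538 < 4624 = 68² → obtuse
(11,16,20): 11²+16² = 377 < 400 = 20² → obtuse
(9,17,15): 9²+15² = 306 > 289 = 17² → acute
1 of the 5 is acute.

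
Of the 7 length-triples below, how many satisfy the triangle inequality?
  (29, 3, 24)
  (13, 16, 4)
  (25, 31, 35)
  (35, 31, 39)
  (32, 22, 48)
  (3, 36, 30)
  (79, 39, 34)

(3,24,29): 3+24 ≤ 29 → not valid
(4,13,16): 4+13 > 16 → valid
(25,31,35): 25+31 > 35 → valid
(31,35,39): 31+35 > 39 → valid
(22,32,48): 22+32 > 48 → valid
(3,30,36): 3+30 ≤ 36 → not valid
(34,39,79): 34+39 ≤ 79 → not valid
4 of the 7 triples form a triangle.

4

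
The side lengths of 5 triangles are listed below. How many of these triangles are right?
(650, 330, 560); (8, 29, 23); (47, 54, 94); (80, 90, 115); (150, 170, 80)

(650,330,560): 330²+560² = 422500 = 650² → right
(8,29,23): 8²+23² = 593 < 841 = 29² → obtuse
(47,54,94): 47²+54² = 5125 < 8836 = 94² → obtuse
(80,90,115): 80²+90² = 14500 > 13225 = 115² → acute
(150,170,80): 80²+150² = 28900 = 170² → right
2 of the 5 are right.

2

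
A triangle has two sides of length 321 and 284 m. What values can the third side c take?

37 < c < 605

By the triangle inequality, c must be less than 321 + 284 = 605 and greater than |321 − 284| = 37.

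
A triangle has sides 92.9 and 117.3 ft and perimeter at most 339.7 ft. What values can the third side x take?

Triangle inequality alone gives 24.4 < x < 210.2.
The perimeter condition gives x ≤ 339.7 − 92.9 − 117.3 = 129.5.
Intersecting the two: 24.4 < x ≤ 129.5.

24.4 < x ≤ 129.5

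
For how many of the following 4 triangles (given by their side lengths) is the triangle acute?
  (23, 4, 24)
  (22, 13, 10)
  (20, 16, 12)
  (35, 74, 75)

(23,4,24): 4²+23² = 545 < 576 = 24² → obtuse
(22,13,10): 10²+13² = 269 < 484 = 22² → obtuse
(20,16,12): 12²+16² = 400 = 20² → right
(35,74,75): 35²+74² = 6701 > 5625 = 75² → acute
1 of the 4 is acute.

1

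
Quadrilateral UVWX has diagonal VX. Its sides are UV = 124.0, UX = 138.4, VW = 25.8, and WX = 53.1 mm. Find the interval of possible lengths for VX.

27.3 < VX < 78.9

From triangle UVX: |124.0 − 138.4| < VX < 124.0 + 138.4, i.e. 14.4 < VX < 262.4.
From triangle WVX: 27.3 < VX < 78.9.
Both must hold, so VX lies in the intersection.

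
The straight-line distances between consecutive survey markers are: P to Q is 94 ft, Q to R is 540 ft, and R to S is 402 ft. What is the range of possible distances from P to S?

44 ≤ PS ≤ 1036 ft

The maximum is all hops collinear in one direction: 94 + 540 + 402 = 1036.
The longest hop is 540; the others sum to 496. Folding the others back against it leaves at least 540 − 496 = 44.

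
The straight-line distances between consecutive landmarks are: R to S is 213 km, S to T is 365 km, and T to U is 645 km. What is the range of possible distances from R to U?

The maximum is all hops collinear in one direction: 213 + 365 + 645 = 1223.
The longest hop is 645; the others sum to 578. Folding the others back against it leaves at least 645 − 578 = 67.

67 ≤ RU ≤ 1223 km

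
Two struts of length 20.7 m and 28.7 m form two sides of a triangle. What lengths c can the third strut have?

By the triangle inequality, c must be less than 20.7 + 28.7 = 49.4 and greater than |20.7 − 28.7| = 8.0.

8.0 < c < 49.4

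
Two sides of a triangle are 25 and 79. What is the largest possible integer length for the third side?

The third side must be strictly less than 25 + 79 = 104.
The largest integer below 104 is 103.

103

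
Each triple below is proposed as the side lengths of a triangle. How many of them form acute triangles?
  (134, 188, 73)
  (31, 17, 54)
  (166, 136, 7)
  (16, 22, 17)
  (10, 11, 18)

1

(134,188,73): 73²+134² = 23285 < 35344 = 188² → obtuse
(31,17,54): 17+31 ≤ 54, not a triangle
(166,136,7): 7+136 ≤ 166, not a triangle
(16,22,17): 16²+17² = 545 > 484 = 22² → acute
(10,11,18): 10²+11² = 221 < 324 = 18² → obtuse
1 of the 5 is acute.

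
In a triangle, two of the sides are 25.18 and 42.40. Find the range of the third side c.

17.22 < c < 67.58

By the triangle inequality, c must be less than 25.18 + 42.40 = 67.58 and greater than |25.18 − 42.40| = 17.22.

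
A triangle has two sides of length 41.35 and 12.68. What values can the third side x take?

By the triangle inequality, x must be less than 41.35 + 12.68 = 54.03 and greater than |41.35 − 12.68| = 28.67.

28.67 < x < 54.03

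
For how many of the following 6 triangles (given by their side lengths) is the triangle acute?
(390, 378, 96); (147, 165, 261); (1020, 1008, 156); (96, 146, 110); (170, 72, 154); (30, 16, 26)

1

(390,378,96): 96²+378² = 152100 = 390² → right
(147,165,261): 147²+165² = 48834 < 68121 = 261² → obtuse
(1020,1008,156): 156²+1008² = 1040400 = 1020² → right
(96,146,110): 96²+110² = 21316 = 146² → right
(170,72,154): 72²+154² = 28900 = 170² → right
(30,16,26): 16²+26² = 932 > 900 = 30² → acute
1 of the 6 is acute.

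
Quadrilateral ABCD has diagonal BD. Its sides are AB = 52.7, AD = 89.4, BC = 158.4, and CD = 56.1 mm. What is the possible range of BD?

102.3 < BD < 142.1

From triangle ABD: |52.7 − 89.4| < BD < 52.7 + 89.4, i.e. 36.7 < BD < 142.1.
From triangle CBD: 102.3 < BD < 214.5.
Both must hold, so BD lies in the intersection.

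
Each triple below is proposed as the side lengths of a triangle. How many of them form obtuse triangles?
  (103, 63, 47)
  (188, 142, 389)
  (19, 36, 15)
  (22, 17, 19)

(103,63,47): 47²+63² = 6178 < 10609 = 103² → obtuse
(188,142,389): 142+188 ≤ 389, not a triangle
(19,36,15): 15+19 ≤ 36, not a triangle
(22,17,19): 17²+19² = 650 > 484 = 22² → acute
1 of the 4 is obtuse.

1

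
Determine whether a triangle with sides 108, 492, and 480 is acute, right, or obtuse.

Compare the square of the longest side to the sum of squares of the other two: 108² + 480² = 242064 = 492².

right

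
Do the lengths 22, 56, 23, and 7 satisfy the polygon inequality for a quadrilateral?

For a quadrilateral, each side must be shorter than the sum of the others.
Here the longest side is 56, but the remaining 3 sides sum to only 52.

No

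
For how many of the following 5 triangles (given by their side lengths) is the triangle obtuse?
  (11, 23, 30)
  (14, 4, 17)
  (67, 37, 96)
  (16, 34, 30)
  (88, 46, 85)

3

(11,23,30): 11²+23² = 650 < 900 = 30² → obtuse
(14,4,17): 4²+14² = 212 < 289 = 17² → obtuse
(67,37,96): 37²+67² = 5858 < 9216 = 96² → obtuse
(16,34,30): 16²+30² = 1156 = 34² → right
(88,46,85): 46²+85² = 9341 > 7744 = 88² → acute
3 of the 5 are obtuse.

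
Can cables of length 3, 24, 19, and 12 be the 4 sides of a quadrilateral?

A quadrilateral exists iff every side is shorter than the sum of the others — equivalently, the longest side is less than the sum of the rest.
Longest side 24 < 34 (sum of the remaining 3), so yes.

Yes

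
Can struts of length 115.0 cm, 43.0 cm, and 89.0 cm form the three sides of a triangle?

Yes

The longest side is 115.0, and the other two sum to 132.0.
Since 132.0 > 115.0, the triangle inequality holds.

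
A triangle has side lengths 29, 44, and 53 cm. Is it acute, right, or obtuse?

obtuse

Compare the square of the longest side to the sum of squares of the other two: 29² + 44² = 2777 < 2809 = 53².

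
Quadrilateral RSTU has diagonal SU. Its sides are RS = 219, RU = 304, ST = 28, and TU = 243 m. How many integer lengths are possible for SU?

From triangle RSU: 85 < SU < 523.
From triangle TSU: 215 < SU < 271.
Intersection: 215 < SU < 271, so integers 216 through 270: 55 values.

55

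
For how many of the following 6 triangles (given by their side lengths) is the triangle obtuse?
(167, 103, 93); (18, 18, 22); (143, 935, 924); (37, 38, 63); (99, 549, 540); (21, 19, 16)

(167,103,93): 93²+103² = 19258 < 27889 = 167² → obtuse
(18,18,22): 18²+18² = 648 > 484 = 22² → acute
(143,935,924): 143²+924² = 874225 = 935² → right
(37,38,63): 37²+38² = 2813 < 3969 = 63² → obtuse
(99,549,540): 99²+540² = 301401 = 549² → right
(21,19,16): 16²+19² = 617 > 441 = 21² → acute
2 of the 6 are obtuse.

2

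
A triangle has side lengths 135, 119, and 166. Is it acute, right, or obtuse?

Compare the square of the longest side to the sum of squares of the other two: 119² + 135² = 32386 > 27556 = 166².

acute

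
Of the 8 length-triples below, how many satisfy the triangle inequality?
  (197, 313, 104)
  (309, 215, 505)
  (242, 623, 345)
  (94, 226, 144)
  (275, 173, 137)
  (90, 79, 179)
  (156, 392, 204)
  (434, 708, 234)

(104,197,313): 104+197 ≤ 313 → not valid
(215,309,505): 215+309 > 505 → valid
(242,345,623): 242+345 ≤ 623 → not valid
(94,144,226): 94+144 > 226 → valid
(137,173,275): 137+173 > 275 → valid
(79,90,179): 79+90 ≤ 179 → not valid
(156,204,392): 156+204 ≤ 392 → not valid
(234,434,708): 234+434 ≤ 708 → not valid
3 of the 8 triples form a triangle.

3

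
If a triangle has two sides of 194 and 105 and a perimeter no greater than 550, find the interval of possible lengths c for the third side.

89 < c ≤ 251

Triangle inequality alone gives 89 < c < 299.
The perimeter condition gives c ≤ 550 − 194 − 105 = 251.
Intersecting the two: 89 < c ≤ 251.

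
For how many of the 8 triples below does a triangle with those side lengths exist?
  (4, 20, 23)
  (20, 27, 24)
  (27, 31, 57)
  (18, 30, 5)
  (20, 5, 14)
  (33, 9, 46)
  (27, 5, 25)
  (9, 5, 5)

(4,20,23): 4+20 > 23 → valid
(20,24,27): 20+24 > 27 → valid
(27,31,57): 27+31 > 57 → valid
(5,18,30): 5+18 ≤ 30 → not valid
(5,14,20): 5+14 ≤ 20 → not valid
(9,33,46): 9+33 ≤ 46 → not valid
(5,25,27): 5+25 > 27 → valid
(5,5,9): 5+5 > 9 → valid
5 of the 8 triples form a triangle.

5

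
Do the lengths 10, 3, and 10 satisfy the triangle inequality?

Yes

The longest side is 10, and the other two sum to 13.
Since 13 > 10, the triangle inequality holds.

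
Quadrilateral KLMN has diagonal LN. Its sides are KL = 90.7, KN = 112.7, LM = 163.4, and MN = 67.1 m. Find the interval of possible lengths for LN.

96.3 < LN < 203.4

From triangle KLN: |90.7 − 112.7| < LN < 90.7 + 112.7, i.e. 22.0 < LN < 203.4.
From triangle MLN: 96.3 < LN < 230.5.
Both must hold, so LN lies in the intersection.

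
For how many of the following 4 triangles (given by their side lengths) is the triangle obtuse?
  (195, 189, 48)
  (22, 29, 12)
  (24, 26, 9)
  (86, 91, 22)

3

(195,189,48): 48²+189² = 38025 = 195² → right
(22,29,12): 12²+22² = 628 < 841 = 29² → obtuse
(24,26,9): 9²+24² = 657 < 676 = 26² → obtuse
(86,91,22): 22²+86² = 7880 < 8281 = 91² → obtuse
3 of the 4 are obtuse.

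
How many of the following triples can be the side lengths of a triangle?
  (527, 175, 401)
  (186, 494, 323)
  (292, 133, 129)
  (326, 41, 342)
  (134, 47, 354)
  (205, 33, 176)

(175,401,527): 175+401 > 527 → valid
(186,323,494): 186+323 > 494 → valid
(129,133,292): 129+133 ≤ 292 → not valid
(41,326,342): 41+326 > 342 → valid
(47,134,354): 47+134 ≤ 354 → not valid
(33,176,205): 33+176 > 205 → valid
4 of the 6 triples form a triangle.

4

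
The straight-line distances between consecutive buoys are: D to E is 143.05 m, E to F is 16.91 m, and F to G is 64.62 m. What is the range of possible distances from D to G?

61.52 ≤ DG ≤ 224.58 m

The maximum is all hops collinear in one direction: 143.05 + 16.91 + 64.62 = 224.58.
The longest hop is 143.05; the others sum to 81.53. Folding the others back against it leaves at least 143.05 − 81.53 = 61.52.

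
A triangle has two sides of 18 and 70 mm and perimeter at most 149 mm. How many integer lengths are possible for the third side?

9

Triangle inequality: 52 < x < 88. Perimeter ≤ 149 gives x ≤ 149 − 18 − 70 = 61.
So 52 < x ≤ 61; integers 53 through 61: 9 values.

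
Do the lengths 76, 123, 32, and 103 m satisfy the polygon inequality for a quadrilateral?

Yes

A quadrilateral exists iff every side is shorter than the sum of the others — equivalently, the longest side is less than the sum of the rest.
Longest side 123 < 211 (sum of the remaining 3), so yes.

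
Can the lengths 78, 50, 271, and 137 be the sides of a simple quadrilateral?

For a quadrilateral, each side must be shorter than the sum of the others.
Here the longest side is 271, but the remaining 3 sides sum to only 265.

No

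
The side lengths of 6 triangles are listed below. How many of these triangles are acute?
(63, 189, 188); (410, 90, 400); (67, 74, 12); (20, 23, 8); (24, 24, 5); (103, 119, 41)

2

(63,189,188): 63²+188² = 39313 > 35721 = 189² → acute
(410,90,400): 90²+400² = 168100 = 410² → right
(67,74,12): 12²+67² = 4633 < 5476 = 74² → obtuse
(20,23,8): 8²+20² = 464 < 529 = 23² → obtuse
(24,24,5): 5²+24² = 601 > 576 = 24² → acute
(103,119,41): 41²+103² = 12290 < 14161 = 119² → obtuse
2 of the 6 are acute.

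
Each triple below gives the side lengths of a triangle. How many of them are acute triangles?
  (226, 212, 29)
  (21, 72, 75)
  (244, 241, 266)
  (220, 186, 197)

2

(226,212,29): 29²+212² = 45785 < 51076 = 226² → obtuse
(21,72,75): 21²+72² = 5625 = 75² → right
(244,241,266): 241²+244² = 117617 > 70756 = 266² → acute
(220,186,197): 186²+197² = 73405 > 48400 = 220² → acute
2 of the 4 are acute.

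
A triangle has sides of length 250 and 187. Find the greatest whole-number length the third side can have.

436

The third side must be strictly less than 250 + 187 = 437.
The largest integer below 437 is 436.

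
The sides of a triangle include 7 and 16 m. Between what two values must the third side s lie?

9 < s < 23 (m)

By the triangle inequality, s must be less than 7 + 16 = 23 and greater than |7 − 16| = 9.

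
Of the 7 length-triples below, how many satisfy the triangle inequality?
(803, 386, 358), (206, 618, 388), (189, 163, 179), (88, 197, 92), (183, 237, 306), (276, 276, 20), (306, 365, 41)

3

(358,386,803): 358+386 ≤ 803 → not valid
(206,388,618): 206+388 ≤ 618 → not valid
(163,179,189): 163+179 > 189 → valid
(88,92,197): 88+92 ≤ 197 → not valid
(183,237,306): 183+237 > 306 → valid
(20,276,276): 20+276 > 276 → valid
(41,306,365): 41+306 ≤ 365 → not valid
3 of the 7 triples form a triangle.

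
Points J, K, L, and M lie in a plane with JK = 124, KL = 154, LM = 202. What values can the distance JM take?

0 ≤ JM ≤ 480

The maximum is all hops collinear in one direction: 124 + 154 + 202 = 480.
The longest hop is 202; the others sum to 278. Since 202 ≤ 278, the path can fold back on itself completely, so the minimum distance is 0.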